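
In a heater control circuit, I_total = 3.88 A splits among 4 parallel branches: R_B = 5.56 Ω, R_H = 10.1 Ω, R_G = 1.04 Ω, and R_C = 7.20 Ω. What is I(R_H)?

ΣG = 1/5.56 + 1/10.1 + 1/1.04 + 1/7.20 = 1.379.
R_H takes the fraction G_k/ΣG = 0.09901/1.379 = 0.07178, so I = 3.88 × 0.07178 = 0.2785 A.

I ≈ 0.279 A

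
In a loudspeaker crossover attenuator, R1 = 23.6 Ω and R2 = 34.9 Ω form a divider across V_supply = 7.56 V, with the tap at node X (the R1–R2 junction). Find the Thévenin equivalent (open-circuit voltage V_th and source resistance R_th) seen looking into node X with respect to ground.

V_th ≈ 4.51 V, R_th ≈ 14.1 Ω

V_th is the unloaded tap voltage: V_supply · R2/(R1+R2) = 7.56 × 0.5966 = 4.510 V.
Looking into X with the source shorted: R_th = R1·R2/(R1+R2) = 23.60 × 34.9/58.50 = 14.08 Ω.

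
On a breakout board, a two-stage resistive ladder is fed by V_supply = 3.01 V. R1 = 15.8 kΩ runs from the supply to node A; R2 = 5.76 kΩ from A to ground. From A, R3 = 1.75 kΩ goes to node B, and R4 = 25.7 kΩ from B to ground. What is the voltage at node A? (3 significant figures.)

The second stage (R3 + R4 = 27.45 kΩ) loads node A in parallel with R2.
R2 ‖ (R3+R4) = 4.761 kΩ.
So V_A = 3.01 × 0.2316 = 0.6970 V.

V_A ≈ 0.697 V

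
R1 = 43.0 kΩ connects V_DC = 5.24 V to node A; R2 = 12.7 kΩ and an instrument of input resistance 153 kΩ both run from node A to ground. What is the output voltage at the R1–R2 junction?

V_out ≈ 1.12 V

R2 ‖ R_L = (12.7 × 153)/(12.7 + 153) = 11.73 kΩ.
Now apply the divider: V_out = 5.24 × 0.2143 = 1.123 V.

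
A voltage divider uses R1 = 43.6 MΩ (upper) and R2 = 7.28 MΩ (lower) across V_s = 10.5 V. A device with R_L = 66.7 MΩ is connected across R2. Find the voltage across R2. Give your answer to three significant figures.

V_out ≈ 1.37 V

R2 ‖ R_L = (7.28 × 66.7)/(7.28 + 66.7) = 6.564 MΩ.
Then V_out = V_s · R2'/(R1 + R2') = 10.5 × 6.564/50.16 = 1.374 V.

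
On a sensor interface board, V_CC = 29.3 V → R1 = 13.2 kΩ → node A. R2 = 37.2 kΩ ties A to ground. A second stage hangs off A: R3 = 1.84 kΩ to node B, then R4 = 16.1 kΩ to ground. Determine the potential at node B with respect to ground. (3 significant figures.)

Node A sees R2 in parallel with the series input of stage 2, R3 + R4 = 17.94 kΩ.
R2 ‖ (R3+R4) = 12.10 kΩ.
V_A = 29.3 × 12.10/(13.2 + 12.10) = 14.01 V.
Then the unloaded second divider: V_B = V_A × R4/(R3+R4) = 14.01 × 0.8974 = 12.58 V.

V_B ≈ 12.6 V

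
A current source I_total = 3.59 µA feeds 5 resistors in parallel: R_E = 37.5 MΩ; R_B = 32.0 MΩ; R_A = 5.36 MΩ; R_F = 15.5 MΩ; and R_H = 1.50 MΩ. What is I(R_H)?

Conductances: ΣG = 1/37.5 + 1/32.0 + 1/5.36 + 1/15.5 + 1/1.50 = 0.9757 (1/MΩ).
Current divider: I(R_H) = I_total · G_k/ΣG = 3.59 × (0.6667/0.9757) = 3.59 × 0.6833 = 2.453 µA.

I ≈ 2.45 µA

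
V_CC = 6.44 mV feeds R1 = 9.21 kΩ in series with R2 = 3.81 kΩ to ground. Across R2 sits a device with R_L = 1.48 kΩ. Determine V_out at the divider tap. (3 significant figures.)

The load sits in parallel with R2, giving an effective lower resistance R2' = R2·R_L/(R2+R_L) = 1.066 kΩ.
Then V_out = V_CC · R2'/(R1 + R2') = 6.44 × 1.066/10.28 = 0.6680 mV.

V_out ≈ 0.668 mV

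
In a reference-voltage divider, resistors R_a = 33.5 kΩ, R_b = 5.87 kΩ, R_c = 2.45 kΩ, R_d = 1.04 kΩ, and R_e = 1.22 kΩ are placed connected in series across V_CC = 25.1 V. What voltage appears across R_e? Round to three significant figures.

Total series resistance ΣR = 33.5 + 5.87 + 2.45 + 1.04 + 1.22 = 44.08 kΩ.
By the voltage-divider rule, V = 25.1 × 1.220/44.08 = 0.6947 V.

V ≈ 0.695 V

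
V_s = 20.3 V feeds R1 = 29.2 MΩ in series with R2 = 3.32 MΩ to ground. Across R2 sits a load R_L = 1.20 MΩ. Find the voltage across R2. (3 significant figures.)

V_out ≈ 0.595 V

R2 ‖ R_L = (3.32 × 1.20)/(3.32 + 1.20) = 0.8814 MΩ.
Voltage divider with the loaded lower leg: V_out = 20.3 × 0.8814/(29.2 + 0.8814) = 20.3 × 0.02930 = 0.5948 V.
(Unloaded it would be 2.07 V; the load pulls it down.)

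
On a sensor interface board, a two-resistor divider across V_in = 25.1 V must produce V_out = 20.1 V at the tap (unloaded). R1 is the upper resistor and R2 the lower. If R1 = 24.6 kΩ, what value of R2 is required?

The divider ratio is R2/(R1+R2) = 20.1/25.1 = 0.8008.
So R2 = R1 · V_out/(V_in − V_out) = 24.6 × 20.1/(25.1 − 20.1) = 24.6 × 4.020 = 98.89 kΩ.

R2 ≈ 98.9 kΩ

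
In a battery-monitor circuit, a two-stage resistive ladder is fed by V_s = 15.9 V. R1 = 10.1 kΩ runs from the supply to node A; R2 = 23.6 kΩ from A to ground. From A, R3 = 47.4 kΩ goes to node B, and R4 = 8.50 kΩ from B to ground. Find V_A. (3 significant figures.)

V_A ≈ 9.88 V

The second stage (R3 + R4 = 55.90 kΩ) loads node A in parallel with R2.
Effective lower resistance at A: R2 ‖ 55.90 = 16.59 kΩ.
So V_A = 15.9 × 0.6216 = 9.884 V.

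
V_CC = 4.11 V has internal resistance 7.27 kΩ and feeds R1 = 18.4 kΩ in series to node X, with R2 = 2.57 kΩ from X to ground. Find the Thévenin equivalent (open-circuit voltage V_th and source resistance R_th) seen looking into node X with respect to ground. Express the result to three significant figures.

V_th ≈ 0.374 V, R_th ≈ 2.34 kΩ

R1' = 7.27 + 18.4 = 25.67 kΩ (source resistance + R1).
Open-circuit (no load on X): V_th = V_CC · R2/(R1' + R2) = 4.11 × 2.57/(25.67 + 2.57) = 0.3740 V.
Looking into X with the source shorted: R_th = R1'·R2/(R1'+R2) = 25.67 × 2.57/28.24 = 2.336 kΩ.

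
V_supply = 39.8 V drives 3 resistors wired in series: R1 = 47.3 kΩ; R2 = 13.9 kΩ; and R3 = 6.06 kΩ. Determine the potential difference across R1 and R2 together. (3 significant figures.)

Total series resistance ΣR = 47.3 + 13.9 + 6.06 = 67.26 kΩ.
R_{R1..R2} = 47.3 + 13.9 = 61.20 kΩ.
Voltage divider: V = V_supply · (61.20 / 67.26) = 39.8 × 0.9099 = 36.21 V.

V ≈ 36.2 V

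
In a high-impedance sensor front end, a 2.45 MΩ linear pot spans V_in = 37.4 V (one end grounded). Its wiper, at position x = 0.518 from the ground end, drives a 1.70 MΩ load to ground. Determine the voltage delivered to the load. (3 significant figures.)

V_out ≈ 14.2 V

The pot divides into 1.181 MΩ above the wiper and 1.269 MΩ below.
Lower segment in parallel with the load: 1.269 ‖ 1.70 = 0.7266 MΩ.
Then V_out = V_in · 0.7266/(1.181 + 0.7266) = 14.25 V.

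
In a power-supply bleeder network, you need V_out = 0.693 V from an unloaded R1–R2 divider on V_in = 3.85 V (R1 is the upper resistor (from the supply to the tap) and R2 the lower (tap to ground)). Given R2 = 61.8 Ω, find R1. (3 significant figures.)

V_out/V_in = R2/(R1+R2) = 0.1800.
R1 = R2·(1/k − 1) = 61.8 × 4.556 = 281.5 Ω.

R1 ≈ 282 Ω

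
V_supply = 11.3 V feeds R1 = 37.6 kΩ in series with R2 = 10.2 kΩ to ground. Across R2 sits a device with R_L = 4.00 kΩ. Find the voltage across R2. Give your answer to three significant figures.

V_out ≈ 0.802 V

First combine the lower leg with the load: R2 ‖ R_L = 2.873 kΩ.
Now apply the divider: V_out = 11.3 × 0.07099 = 0.8022 V.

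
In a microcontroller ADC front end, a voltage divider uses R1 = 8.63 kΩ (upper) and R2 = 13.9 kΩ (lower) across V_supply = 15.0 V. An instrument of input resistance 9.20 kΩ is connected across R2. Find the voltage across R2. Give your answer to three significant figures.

The load sits in parallel with R2, giving an effective lower resistance R2' = R2·R_L/(R2+R_L) = 5.536 kΩ.
Then V_out = V_supply · R2'/(R1 + R2') = 15.0 × 5.536/14.17 = 5.862 V.

V_out ≈ 5.86 V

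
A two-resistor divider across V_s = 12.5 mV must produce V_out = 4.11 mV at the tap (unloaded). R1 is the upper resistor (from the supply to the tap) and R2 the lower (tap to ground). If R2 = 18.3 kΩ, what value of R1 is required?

R1 ≈ 37.4 kΩ

Required fraction k = V_out/V_s = 0.3288.
So R1 = R2 · (V_s/V_out − 1) = 18.3 × (12.5/4.11 − 1) = 18.3 × 2.041 = 37.36 kΩ.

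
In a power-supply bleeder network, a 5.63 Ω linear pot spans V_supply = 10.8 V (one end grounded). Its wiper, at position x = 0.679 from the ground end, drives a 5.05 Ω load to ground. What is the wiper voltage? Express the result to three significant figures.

Lower segment x·R_p = 3.823 Ω; upper segment (1−x)·R_p = 1.807 Ω.
R_L loads the lower segment: effective lower R = 2.176 Ω.
Then V_out = V_supply · 2.176/(1.807 + 2.176) = 5.900 V.

V_out ≈ 5.90 V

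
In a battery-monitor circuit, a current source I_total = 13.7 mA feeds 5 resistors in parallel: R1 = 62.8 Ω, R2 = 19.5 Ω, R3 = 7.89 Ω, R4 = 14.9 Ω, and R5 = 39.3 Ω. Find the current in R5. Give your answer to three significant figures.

I ≈ 1.22 mA

Conductances: ΣG = 1/62.8 + 1/19.5 + 1/7.89 + 1/14.9 + 1/39.3 = 0.2865 (1/Ω).
Current divider: I(R5) = I_total · G_k/ΣG = 13.7 × (0.02545/0.2865) = 13.7 × 0.08881 = 1.217 mA.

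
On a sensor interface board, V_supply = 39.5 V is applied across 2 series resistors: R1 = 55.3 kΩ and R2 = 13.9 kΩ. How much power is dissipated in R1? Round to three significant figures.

P ≈ 18.0 mW

ΣR = 69.20 kΩ → I = 39.5/69.20 = 0.5708 mA.
V(R1) = I·R = 31.57 V; P = V·I = 31.57 × 0.5708 = 18.02 mW.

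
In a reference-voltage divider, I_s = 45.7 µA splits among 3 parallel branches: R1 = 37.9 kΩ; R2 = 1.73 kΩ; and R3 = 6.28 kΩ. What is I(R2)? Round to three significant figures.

I ≈ 34.6 µA

Conductances: ΣG = 1/37.9 + 1/1.73 + 1/6.28 = 0.7637 (1/kΩ).
Current divider: I(R2) = I_s · G_k/ΣG = 45.7 × (0.5780/0.7637) = 45.7 × 0.7569 = 34.59 µA.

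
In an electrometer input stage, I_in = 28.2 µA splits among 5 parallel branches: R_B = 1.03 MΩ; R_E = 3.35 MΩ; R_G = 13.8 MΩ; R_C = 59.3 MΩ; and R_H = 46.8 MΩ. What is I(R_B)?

Total conductance ΣG = 1/1.03 + 1/3.35 + 1/13.8 + 1/59.3 + 1/46.8 = 1.380 (units of 1/MΩ).
By the current-divider rule, I = I_in · G_k/ΣG = 28.2 × 0.7035 = 19.84 µA.

I ≈ 19.8 µA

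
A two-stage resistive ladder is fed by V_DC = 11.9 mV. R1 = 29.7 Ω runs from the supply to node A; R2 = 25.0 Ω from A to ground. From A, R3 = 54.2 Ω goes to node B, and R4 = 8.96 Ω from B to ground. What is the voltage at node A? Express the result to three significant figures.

The second stage (R3 + R4 = 63.16 Ω) loads node A in parallel with R2.
R2 ‖ (R3+R4) = 17.91 Ω.
V_A = 11.9 × 17.91/(29.7 + 17.91) = 4.477 mV.

V_A ≈ 4.48 mV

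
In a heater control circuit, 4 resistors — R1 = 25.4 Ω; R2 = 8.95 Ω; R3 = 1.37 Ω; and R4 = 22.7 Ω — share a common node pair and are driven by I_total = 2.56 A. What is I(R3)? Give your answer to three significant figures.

I ≈ 2.02 A

Total conductance ΣG = 1/25.4 + 1/8.95 + 1/1.37 + 1/22.7 = 0.9251 (units of 1/Ω).
R3 takes the fraction G_k/ΣG = 0.7299/0.9251 = 0.7890, so I = 2.56 × 0.7890 = 2.020 A.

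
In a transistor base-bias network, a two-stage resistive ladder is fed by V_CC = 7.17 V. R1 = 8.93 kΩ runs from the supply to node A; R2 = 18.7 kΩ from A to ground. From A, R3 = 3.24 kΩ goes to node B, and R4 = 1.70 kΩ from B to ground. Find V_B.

The second stage (R3 + R4 = 4.940 kΩ) loads node A in parallel with R2.
R2 ‖ (R3+R4) = 3.908 kΩ.
First divider: V_A = V_CC · 3.908/(8.93 + 3.908) = 2.182 V.
V_B = V_A × 0.3441 = 0.7511 V.

V_B ≈ 0.751 V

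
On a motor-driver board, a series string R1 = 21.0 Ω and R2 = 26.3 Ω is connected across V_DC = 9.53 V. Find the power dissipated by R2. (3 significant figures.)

Series current I = V_DC/ΣR = 9.53/47.30 = 0.2015 A.
V(R2) = I·R = 5.299 V; P = V·I = 5.299 × 0.2015 = 1.068 W.

P ≈ 1.07 W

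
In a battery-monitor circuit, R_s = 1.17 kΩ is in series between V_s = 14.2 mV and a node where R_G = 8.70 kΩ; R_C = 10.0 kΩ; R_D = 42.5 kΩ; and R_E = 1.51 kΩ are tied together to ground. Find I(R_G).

I ≈ 0.795 µA

Combine the parallel branches: R_p = (1/8.70 + 1/10.0 + 1/42.5 + 1/1.51)⁻¹ = 1.110 kΩ.
V_A = 14.2 × 1.110/2.280 = 6.914 mV.
I(R_G) = V_A / R_G = 6.914/8.70 = 0.7947 µA.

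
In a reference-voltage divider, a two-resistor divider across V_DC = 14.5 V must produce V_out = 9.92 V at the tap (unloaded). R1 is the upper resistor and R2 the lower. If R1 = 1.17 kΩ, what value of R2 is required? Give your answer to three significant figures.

The divider ratio is R2/(R1+R2) = 9.92/14.5 = 0.6841.
Rearranging, R2 = R1·k/(1−k) = 1.17 × 2.166 = 2.534 kΩ.

R2 ≈ 2.53 kΩ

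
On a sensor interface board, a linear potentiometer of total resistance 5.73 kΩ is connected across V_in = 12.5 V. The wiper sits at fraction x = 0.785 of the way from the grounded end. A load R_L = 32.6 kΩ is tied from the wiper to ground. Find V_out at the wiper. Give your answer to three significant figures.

V_out ≈ 9.53 V

The pot divides into 1.232 kΩ above the wiper and 4.498 kΩ below.
Lower segment in parallel with the load: 4.498 ‖ 32.6 = 3.953 kΩ.
Loaded-divider output: V_out = 12.5 × 0.7624 = 9.530 V.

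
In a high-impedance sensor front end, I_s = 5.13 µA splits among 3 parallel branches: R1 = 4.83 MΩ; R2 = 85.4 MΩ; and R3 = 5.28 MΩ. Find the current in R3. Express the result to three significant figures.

Conductances: ΣG = 1/4.83 + 1/85.4 + 1/5.28 = 0.4081 (1/MΩ).
By the current-divider rule, I = I_s · G_k/ΣG = 5.13 × 0.4640 = 2.381 µA.

I ≈ 2.38 µA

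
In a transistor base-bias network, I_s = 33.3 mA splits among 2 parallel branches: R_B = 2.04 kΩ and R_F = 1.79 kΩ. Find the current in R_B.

With just two branches, the current splits inversely with resistance.
So I = 33.3 × 1.79/3.830 = 15.56 mA.

I ≈ 15.6 mA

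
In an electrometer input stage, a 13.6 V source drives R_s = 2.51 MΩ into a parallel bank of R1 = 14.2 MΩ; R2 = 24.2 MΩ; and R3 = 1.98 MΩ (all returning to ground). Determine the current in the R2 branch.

I ≈ 0.221 µA

Combine the parallel branches: R_p = (1/14.2 + 1/24.2 + 1/1.98)⁻¹ = 1.621 MΩ.
V_A by voltage divider: V_A = 13.6 × 1.621/(2.51 + 1.621) = 5.337 V.
I(R2) = V_A / R2 = 5.337/24.2 = 0.2205 µA.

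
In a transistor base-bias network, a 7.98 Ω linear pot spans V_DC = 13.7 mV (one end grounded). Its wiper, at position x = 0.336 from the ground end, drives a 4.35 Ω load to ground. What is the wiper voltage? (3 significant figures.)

V_out ≈ 3.27 mV

The pot divides into 5.299 Ω above the wiper and 2.681 Ω below.
Lower segment in parallel with the load: 2.681 ‖ 4.35 = 1.659 Ω.
V_out = 13.7 × 1.659/(5.299 + 1.659) = 3.266 mV.
(Unloaded: V_out = x·V_DC = 4.60 mV.)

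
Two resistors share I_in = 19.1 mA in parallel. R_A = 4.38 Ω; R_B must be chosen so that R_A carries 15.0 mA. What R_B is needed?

Two-branch current divider: I_A = I_in · R_B/(R_A + R_B).
With f = 0.7853, R_B = R_A · f/(1−f) = 4.38 × 3.659 = 16.02 Ω.

R_B ≈ 16.0 Ω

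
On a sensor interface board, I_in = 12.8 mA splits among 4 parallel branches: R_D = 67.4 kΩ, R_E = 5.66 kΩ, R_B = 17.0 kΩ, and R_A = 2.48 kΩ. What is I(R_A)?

ΣG = 1/67.4 + 1/5.66 + 1/17.0 + 1/2.48 = 0.6536.
By the current-divider rule, I = I_in · G_k/ΣG = 12.8 × 0.6170 = 7.897 mA.

I ≈ 7.90 mA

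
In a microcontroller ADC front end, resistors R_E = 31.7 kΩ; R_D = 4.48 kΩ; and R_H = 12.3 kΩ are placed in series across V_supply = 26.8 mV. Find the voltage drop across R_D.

V ≈ 2.48 mV

Series total: ΣR = 31.7 + 4.48 + 12.3 = 48.48 kΩ.
Voltage divider: V = V_supply · (4.480 / 48.48) = 26.8 × 0.09241 = 2.477 mV.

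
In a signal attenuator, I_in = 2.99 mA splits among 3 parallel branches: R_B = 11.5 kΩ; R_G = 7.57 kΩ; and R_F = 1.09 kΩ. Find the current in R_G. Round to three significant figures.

Total conductance ΣG = 1/11.5 + 1/7.57 + 1/1.09 = 1.136 (units of 1/kΩ).
R_G takes the fraction G_k/ΣG = 0.1321/1.136 = 0.1162, so I = 2.99 × 0.1162 = 0.3475 mA.

I ≈ 0.348 mA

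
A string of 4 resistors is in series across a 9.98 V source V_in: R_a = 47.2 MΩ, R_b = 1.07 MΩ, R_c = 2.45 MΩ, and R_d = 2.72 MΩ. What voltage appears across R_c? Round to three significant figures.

ΣR = 47.2 + 1.07 + 2.45 + 2.72 = 53.44 MΩ.
Voltage divider: V = V_in · (2.450 / 53.44) = 9.98 × 0.04585 = 0.4575 V.

V ≈ 0.458 V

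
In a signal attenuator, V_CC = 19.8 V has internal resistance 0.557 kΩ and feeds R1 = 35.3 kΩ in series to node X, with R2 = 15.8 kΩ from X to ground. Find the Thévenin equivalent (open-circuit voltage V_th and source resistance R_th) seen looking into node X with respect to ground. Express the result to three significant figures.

V_th ≈ 6.06 V, R_th ≈ 11.0 kΩ

R1' = 0.557 + 35.3 = 35.86 kΩ (source resistance + R1).
Open-circuit (no load on X): V_th = V_CC · R2/(R1' + R2) = 19.8 × 15.8/(35.86 + 15.8) = 6.056 V.
Looking into X with the source shorted: R_th = R1'·R2/(R1'+R2) = 35.86 × 15.8/51.66 = 10.97 kΩ.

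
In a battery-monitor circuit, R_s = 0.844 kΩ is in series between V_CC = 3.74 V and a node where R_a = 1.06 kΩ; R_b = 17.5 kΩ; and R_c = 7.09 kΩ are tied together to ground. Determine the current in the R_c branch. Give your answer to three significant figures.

Parallel bank: R_p = 1/(1/1.06 + 1/17.5 + 1/7.09) = 0.8760 kΩ.
V_A by voltage divider: V_A = 3.74 × 0.8760/(0.844 + 0.8760) = 1.905 V.
Branch current I = V_A/R_c = 1.905/7.09 = 0.2687 mA.
(Equivalently: I_total = 2.174 mA, then current-divider fraction G_k/ΣG = 0.1236.)

I ≈ 0.269 mA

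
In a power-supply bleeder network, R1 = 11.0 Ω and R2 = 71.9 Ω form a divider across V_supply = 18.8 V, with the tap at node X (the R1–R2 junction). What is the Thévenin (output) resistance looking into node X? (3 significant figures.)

R_th ≈ 9.54 Ω

With V_supply suppressed (replaced by a short), R_th = R1 ‖ R2 = (11.00 × 71.9)/(11.00 + 71.9) = 9.540 Ω.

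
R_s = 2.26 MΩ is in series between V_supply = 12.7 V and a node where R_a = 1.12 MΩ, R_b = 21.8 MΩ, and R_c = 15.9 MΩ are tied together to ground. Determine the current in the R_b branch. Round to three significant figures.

Combine the parallel branches: R_p = (1/1.12 + 1/21.8 + 1/15.9)⁻¹ = 0.9984 MΩ.
V_A by voltage divider: V_A = 12.7 × 0.9984/(2.26 + 0.9984) = 3.891 V.
Branch current I = V_A/R_b = 3.891/21.8 = 0.1785 µA.
(Check via current divider: I_total = 3.898 µA; share G_k/ΣG = 0.04580 → same result.)

I ≈ 0.179 µA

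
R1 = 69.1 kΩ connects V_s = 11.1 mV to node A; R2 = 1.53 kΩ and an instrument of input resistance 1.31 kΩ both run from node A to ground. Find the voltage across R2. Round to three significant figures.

V_out ≈ 0.112 mV

R2 ‖ R_L = (1.53 × 1.31)/(1.53 + 1.31) = 0.7057 kΩ.
Voltage divider with the loaded lower leg: V_out = 11.1 × 0.7057/(69.1 + 0.7057) = 11.1 × 0.01011 = 0.1122 mV.
(Unloaded it would be 0.240 mV; the load pulls it down.)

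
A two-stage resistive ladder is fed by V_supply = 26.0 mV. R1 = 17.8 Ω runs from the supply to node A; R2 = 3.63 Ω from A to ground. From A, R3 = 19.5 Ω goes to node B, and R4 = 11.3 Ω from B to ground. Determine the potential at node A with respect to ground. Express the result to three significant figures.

Looking into the second stage from A: R3 + R4 = 30.80 Ω appears in parallel with R2.
R2 ‖ (R3+R4) = 3.247 Ω.
First divider: V_A = V_supply · 3.247/(17.8 + 3.247) = 4.011 mV.

V_A ≈ 4.01 mV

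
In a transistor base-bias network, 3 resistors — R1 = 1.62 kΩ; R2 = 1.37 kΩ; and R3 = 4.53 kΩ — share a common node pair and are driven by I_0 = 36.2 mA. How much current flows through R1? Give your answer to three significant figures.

I ≈ 14.3 mA

Conductances: ΣG = 1/1.62 + 1/1.37 + 1/4.53 = 1.568 (1/kΩ).
R1 takes the fraction G_k/ΣG = 0.6173/1.568 = 0.3937, so I = 36.2 × 0.3937 = 14.25 mA.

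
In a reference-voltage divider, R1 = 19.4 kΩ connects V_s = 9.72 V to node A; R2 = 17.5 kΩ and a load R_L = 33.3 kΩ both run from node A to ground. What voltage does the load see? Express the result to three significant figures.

The load sits in parallel with R2, giving an effective lower resistance R2' = R2·R_L/(R2+R_L) = 11.47 kΩ.
Then V_out = V_s · R2'/(R1 + R2') = 9.72 × 11.47/30.87 = 3.612 V.
(Unloaded it would be 4.61 V; the load pulls it down.)

V_out ≈ 3.61 V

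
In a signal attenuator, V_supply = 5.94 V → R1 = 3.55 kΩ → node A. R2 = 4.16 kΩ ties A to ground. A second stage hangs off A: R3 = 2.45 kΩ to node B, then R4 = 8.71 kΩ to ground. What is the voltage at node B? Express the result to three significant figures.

V_B ≈ 2.13 V

Looking into the second stage from A: R3 + R4 = 11.16 kΩ appears in parallel with R2.
Effective lower resistance at A: R2 ‖ 11.16 = 3.030 kΩ.
V_A = 5.94 × 3.030/(3.55 + 3.030) = 2.735 V.
Then the unloaded second divider: V_B = V_A × R4/(R3+R4) = 2.735 × 0.7805 = 2.135 V.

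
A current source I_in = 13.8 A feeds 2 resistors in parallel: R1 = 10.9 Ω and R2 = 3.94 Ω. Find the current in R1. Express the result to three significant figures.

I ≈ 3.66 A

Two-branch current divider: I_k = I_in · R_other/(R_1 + R_2).
So I = 13.8 × 3.94/14.84 = 3.664 A.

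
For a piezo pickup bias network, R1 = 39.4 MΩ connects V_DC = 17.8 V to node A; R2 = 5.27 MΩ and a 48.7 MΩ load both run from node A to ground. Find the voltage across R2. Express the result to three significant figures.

First combine the lower leg with the load: R2 ‖ R_L = 4.755 MΩ.
Voltage divider with the loaded lower leg: V_out = 17.8 × 4.755/(39.4 + 4.755) = 17.8 × 0.1077 = 1.917 V.

V_out ≈ 1.92 V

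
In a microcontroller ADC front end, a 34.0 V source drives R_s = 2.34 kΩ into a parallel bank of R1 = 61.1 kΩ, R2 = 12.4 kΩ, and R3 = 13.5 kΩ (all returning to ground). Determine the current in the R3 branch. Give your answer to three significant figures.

I ≈ 1.80 mA

Equivalent of the parallel group: R_p = 5.845 kΩ.
V_A by voltage divider: V_A = 34.0 × 5.845/(2.34 + 5.845) = 24.28 V.
Branch current I = V_A/R3 = 24.28/13.5 = 1.799 mA.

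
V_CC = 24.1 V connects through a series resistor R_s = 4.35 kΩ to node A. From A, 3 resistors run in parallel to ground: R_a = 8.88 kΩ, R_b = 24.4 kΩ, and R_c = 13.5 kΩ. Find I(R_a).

I ≈ 1.36 mA

Equivalent of the parallel group: R_p = 4.392 kΩ.
V_A = 24.1 × 4.392/8.742 = 12.11 V.
I(R_a) = V_A / R_a = 12.11/8.88 = 1.364 mA.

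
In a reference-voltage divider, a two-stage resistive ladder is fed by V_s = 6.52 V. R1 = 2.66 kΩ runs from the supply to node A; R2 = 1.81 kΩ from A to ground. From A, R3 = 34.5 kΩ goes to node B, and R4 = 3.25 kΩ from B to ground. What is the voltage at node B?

Node A sees R2 in parallel with the series input of stage 2, R3 + R4 = 37.75 kΩ.
Effective lower resistance at A: R2 ‖ 37.75 = 1.727 kΩ.
V_A = 6.52 × 1.727/(2.66 + 1.727) = 2.567 V.
V_B = V_A × 0.08609 = 0.2210 V.

V_B ≈ 0.221 V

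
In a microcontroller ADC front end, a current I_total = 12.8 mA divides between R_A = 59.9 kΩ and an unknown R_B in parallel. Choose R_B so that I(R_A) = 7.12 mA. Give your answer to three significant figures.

R_B ≈ 75.1 kΩ

Two-branch current divider: I_A = I_total · R_B/(R_A + R_B).
With f = 0.5563, R_B = R_A · f/(1−f) = 59.9 × 1.254 = 75.09 kΩ.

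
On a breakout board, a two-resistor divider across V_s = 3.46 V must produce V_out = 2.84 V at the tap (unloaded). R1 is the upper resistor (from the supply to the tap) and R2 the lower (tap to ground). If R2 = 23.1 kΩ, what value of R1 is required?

V_out/V_s = R2/(R1+R2) = 0.8208.
So R1 = R2 · (V_s/V_out − 1) = 23.1 × (3.46/2.84 − 1) = 23.1 × 0.2183 = 5.043 kΩ.

R1 ≈ 5.04 kΩ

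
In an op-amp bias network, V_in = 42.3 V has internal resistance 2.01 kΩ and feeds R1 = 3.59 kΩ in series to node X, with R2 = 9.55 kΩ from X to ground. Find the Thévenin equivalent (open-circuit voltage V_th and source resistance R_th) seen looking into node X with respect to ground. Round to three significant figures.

R1' = 2.01 + 3.59 = 5.600 kΩ (source resistance + R1).
With X open, the divider is unloaded: V_th = 42.3 × 9.55/15.15 = 26.66 V.
With V_in suppressed (replaced by a short), R_th = R1' ‖ R2 = (5.600 × 9.55)/(5.600 + 9.55) = 3.530 kΩ.

V_th ≈ 26.7 V, R_th ≈ 3.53 kΩ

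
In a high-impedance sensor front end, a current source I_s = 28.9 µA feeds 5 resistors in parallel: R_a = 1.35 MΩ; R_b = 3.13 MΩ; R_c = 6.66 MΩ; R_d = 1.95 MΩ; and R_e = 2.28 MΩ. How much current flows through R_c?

Conductances: ΣG = 1/1.35 + 1/3.13 + 1/6.66 + 1/1.95 + 1/2.28 = 2.162 (1/MΩ).
R_c takes the fraction G_k/ΣG = 0.1502/2.162 = 0.06946, so I = 28.9 × 0.06946 = 2.007 µA.

I ≈ 2.01 µA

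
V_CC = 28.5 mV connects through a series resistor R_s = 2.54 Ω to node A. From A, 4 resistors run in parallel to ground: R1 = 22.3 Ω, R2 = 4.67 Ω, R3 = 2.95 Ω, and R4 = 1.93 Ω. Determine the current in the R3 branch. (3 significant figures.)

Combine the parallel branches: R_p = (1/22.3 + 1/4.67 + 1/2.95 + 1/1.93)⁻¹ = 0.8960 Ω.
V_A = 28.5 × 0.8960/3.436 = 7.432 mV.
Branch current I = V_A/R3 = 7.432/2.95 = 2.519 mA.
(Equivalently: I_total = 8.295 mA, then current-divider fraction G_k/ΣG = 0.3037.)

I ≈ 2.52 mA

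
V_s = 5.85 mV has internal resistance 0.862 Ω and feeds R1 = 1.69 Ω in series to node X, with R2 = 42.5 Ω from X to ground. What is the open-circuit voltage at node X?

R1' = 0.862 + 1.69 = 2.552 Ω (source resistance + R1).
V_th is the unloaded tap voltage: V_s · R2/(R1'+R2) = 5.85 × 0.9434 = 5.519 mV.

V_th ≈ 5.52 mV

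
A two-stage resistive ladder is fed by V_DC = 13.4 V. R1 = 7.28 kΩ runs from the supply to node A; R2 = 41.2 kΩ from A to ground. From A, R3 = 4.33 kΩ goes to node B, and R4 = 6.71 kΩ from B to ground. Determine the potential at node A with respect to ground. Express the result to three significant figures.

The second stage (R3 + R4 = 11.04 kΩ) loads node A in parallel with R2.
R2 ‖ (R3+R4) = 8.707 kΩ.
V_A = 13.4 × 8.707/(7.28 + 8.707) = 7.298 V.

V_A ≈ 7.30 V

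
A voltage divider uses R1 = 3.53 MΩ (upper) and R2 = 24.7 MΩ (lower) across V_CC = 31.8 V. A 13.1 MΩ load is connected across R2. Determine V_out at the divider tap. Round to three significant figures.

First combine the lower leg with the load: R2 ‖ R_L = 8.560 MΩ.
Then V_out = V_CC · R2'/(R1 + R2') = 31.8 × 8.560/12.09 = 22.52 V.

V_out ≈ 22.5 V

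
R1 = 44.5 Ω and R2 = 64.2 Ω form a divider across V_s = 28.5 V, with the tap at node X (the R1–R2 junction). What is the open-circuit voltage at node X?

V_th ≈ 16.8 V

With X open, the divider is unloaded: V_th = 28.5 × 64.2/108.7 = 16.83 V.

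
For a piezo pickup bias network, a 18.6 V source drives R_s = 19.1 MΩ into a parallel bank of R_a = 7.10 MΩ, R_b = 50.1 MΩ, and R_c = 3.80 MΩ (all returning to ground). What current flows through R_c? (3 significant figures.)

I ≈ 0.538 µA

Parallel bank: R_p = 1/(1/7.10 + 1/50.1 + 1/3.80) = 2.359 MΩ.
V_A = 18.6 × 2.359/21.46 = 2.044 V.
Branch current I = V_A/R_c = 2.044/3.80 = 0.5380 µA.
(Equivalently: I_total = 0.8668 µA, then current-divider fraction G_k/ΣG = 0.6207.)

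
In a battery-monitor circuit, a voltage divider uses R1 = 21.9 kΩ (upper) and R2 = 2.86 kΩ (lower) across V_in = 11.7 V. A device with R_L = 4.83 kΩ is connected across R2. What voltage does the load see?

First combine the lower leg with the load: R2 ‖ R_L = 1.796 kΩ.
Then V_out = V_in · R2'/(R1 + R2') = 11.7 × 1.796/23.70 = 0.8869 V.
(Unloaded it would be 1.35 V; the load pulls it down.)

V_out ≈ 0.887 V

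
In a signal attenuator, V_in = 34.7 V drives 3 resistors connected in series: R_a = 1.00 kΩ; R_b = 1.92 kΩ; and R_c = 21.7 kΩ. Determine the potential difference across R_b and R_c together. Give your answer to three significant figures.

Series total: ΣR = 1.00 + 1.92 + 21.7 = 24.62 kΩ.
R_{R_b..R_c} = 1.92 + 21.7 = 23.62 kΩ.
By the voltage-divider rule, V = 34.7 × 23.62/24.62 = 33.29 V.

V ≈ 33.3 V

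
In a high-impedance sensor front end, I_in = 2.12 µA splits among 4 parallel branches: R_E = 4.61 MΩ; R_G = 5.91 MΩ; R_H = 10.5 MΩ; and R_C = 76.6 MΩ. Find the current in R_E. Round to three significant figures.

I ≈ 0.930 µA

Total conductance ΣG = 1/4.61 + 1/5.91 + 1/10.5 + 1/76.6 = 0.4944 (units of 1/MΩ).
R_E takes the fraction G_k/ΣG = 0.2169/0.4944 = 0.4387, so I = 2.12 × 0.4387 = 0.9301 µA.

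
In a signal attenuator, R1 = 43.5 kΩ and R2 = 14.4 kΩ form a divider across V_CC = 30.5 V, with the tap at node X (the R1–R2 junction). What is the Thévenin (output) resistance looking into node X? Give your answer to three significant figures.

R_th ≈ 10.8 kΩ

With V_CC suppressed (replaced by a short), R_th = R1 ‖ R2 = (43.50 × 14.4)/(43.50 + 14.4) = 10.82 kΩ.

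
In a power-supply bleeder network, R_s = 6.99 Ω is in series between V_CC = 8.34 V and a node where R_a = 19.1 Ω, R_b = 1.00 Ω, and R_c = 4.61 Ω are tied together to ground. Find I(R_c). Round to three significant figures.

Equivalent of the parallel group: R_p = 0.7879 Ω.
V_A by voltage divider: V_A = 8.34 × 0.7879/(6.99 + 0.7879) = 0.8448 V.
I(R_c) = V_A / R_c = 0.8448/4.61 = 0.1833 A.

I ≈ 0.183 A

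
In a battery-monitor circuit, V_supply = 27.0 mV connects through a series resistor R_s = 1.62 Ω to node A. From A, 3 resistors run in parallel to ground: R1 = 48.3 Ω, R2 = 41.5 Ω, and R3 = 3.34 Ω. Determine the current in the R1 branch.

Equivalent of the parallel group: R_p = 2.905 Ω.
V_A = 27.0 × 2.905/4.525 = 17.33 mV.
Branch current I = V_A/R1 = 17.33/48.3 = 0.3589 mA.
(Equivalently: I_total = 5.966 mA, then current-divider fraction G_k/ΣG = 0.06015.)

I ≈ 0.359 mA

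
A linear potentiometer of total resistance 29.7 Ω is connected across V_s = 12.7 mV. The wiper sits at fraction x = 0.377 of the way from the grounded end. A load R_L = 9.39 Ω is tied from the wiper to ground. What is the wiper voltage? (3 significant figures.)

The pot divides into 18.50 Ω above the wiper and 11.20 Ω below.
Lower segment in parallel with the load: 11.20 ‖ 9.39 = 5.107 Ω.
Then V_out = V_s · 5.107/(18.50 + 5.107) = 2.747 mV.

V_out ≈ 2.75 mV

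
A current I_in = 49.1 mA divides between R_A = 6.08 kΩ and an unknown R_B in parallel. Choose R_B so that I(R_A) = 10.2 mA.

R_B ≈ 1.59 kΩ

The fraction through R_A equals R_B/(R_A+R_B).
With f = 0.2077, R_B = R_A · f/(1−f) = 6.08 × 0.2622 = 1.594 kΩ.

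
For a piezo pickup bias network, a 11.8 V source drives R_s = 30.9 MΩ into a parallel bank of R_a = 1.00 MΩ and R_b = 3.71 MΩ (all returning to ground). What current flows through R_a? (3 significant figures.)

Parallel bank: R_p = 1/(1/1.00 + 1/3.71) = 0.7877 MΩ.
Node voltage V_A = V_DC · R_p/(R_s + R_p) = 11.8 × 0.02486 = 0.2933 V.
Branch current I = V_A/R_a = 0.2933/1.00 = 0.2933 µA.
(Check via current divider: I_total = 0.3724 µA; share G_k/ΣG = 0.7877 → same result.)

I ≈ 0.293 µA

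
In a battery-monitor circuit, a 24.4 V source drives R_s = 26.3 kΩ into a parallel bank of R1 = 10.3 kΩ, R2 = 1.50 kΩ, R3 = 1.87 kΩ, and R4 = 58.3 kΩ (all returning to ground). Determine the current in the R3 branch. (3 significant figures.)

Equivalent of the parallel group: R_p = 0.7601 kΩ.
V_A = 24.4 × 0.7601/27.06 = 0.6854 V.
Branch current I = V_A/R3 = 0.6854/1.87 = 0.3665 mA.
(Check via current divider: I_total = 0.9017 mA; share G_k/ΣG = 0.4065 → same result.)

I ≈ 0.366 mA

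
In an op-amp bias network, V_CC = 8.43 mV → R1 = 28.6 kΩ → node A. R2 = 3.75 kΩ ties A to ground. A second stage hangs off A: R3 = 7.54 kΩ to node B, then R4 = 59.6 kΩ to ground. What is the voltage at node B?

V_B ≈ 0.827 mV

The second stage (R3 + R4 = 67.14 kΩ) loads node A in parallel with R2.
R2 ‖ (R3+R4) = 3.552 kΩ.
First divider: V_A = V_CC · 3.552/(28.6 + 3.552) = 0.9312 mV.
V_B = V_A × 0.8877 = 0.8266 mV.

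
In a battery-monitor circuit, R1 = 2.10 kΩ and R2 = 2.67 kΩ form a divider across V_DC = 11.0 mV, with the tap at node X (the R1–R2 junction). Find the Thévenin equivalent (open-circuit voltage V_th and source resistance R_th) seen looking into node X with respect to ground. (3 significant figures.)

With X open, the divider is unloaded: V_th = 11.0 × 2.67/4.770 = 6.157 mV.
Looking into X with the source shorted: R_th = R1·R2/(R1+R2) = 2.100 × 2.67/4.770 = 1.175 kΩ.

V_th ≈ 6.16 mV, R_th ≈ 1.18 kΩ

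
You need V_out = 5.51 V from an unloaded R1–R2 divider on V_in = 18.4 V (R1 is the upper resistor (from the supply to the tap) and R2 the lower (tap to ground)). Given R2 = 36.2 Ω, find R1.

R1 ≈ 84.7 Ω

V_out/V_in = R2/(R1+R2) = 0.2995.
R1 = R2·(1/k − 1) = 36.2 × 2.339 = 84.69 Ω.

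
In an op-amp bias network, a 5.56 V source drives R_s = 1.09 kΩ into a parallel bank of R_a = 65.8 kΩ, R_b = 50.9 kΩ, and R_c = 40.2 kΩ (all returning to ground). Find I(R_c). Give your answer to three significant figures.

Equivalent of the parallel group: R_p = 16.74 kΩ.
V_A = 5.56 × 16.74/17.83 = 5.220 V.
Branch current I = V_A/R_c = 5.220/40.2 = 0.1299 mA.

I ≈ 0.130 mA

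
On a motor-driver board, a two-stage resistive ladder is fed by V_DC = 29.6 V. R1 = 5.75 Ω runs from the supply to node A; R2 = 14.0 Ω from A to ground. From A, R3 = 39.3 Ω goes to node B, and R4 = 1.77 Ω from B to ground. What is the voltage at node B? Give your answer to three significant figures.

The second stage (R3 + R4 = 41.07 Ω) loads node A in parallel with R2.
R2 ‖ (R3+R4) = 10.44 Ω.
First divider: V_A = V_DC · 10.44/(5.75 + 10.44) = 19.09 V.
Stage 2 is unloaded, so V_B = V_A · R4/(R3+R4) = 19.09 × 1.77/41.07 = 0.8226 V.

V_B ≈ 0.823 V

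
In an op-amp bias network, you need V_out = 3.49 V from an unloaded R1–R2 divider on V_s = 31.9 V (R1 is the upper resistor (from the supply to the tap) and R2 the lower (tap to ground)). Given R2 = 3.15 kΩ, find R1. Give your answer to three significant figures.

V_out/V_s = R2/(R1+R2) = 0.1094.
So R1 = R2 · (V_s/V_out − 1) = 3.15 × (31.9/3.49 − 1) = 3.15 × 8.140 = 25.64 kΩ.

R1 ≈ 25.6 kΩ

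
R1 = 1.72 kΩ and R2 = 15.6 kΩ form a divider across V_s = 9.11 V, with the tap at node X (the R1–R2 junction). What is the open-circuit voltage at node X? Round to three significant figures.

V_th is the unloaded tap voltage: V_s · R2/(R1+R2) = 9.11 × 0.9007 = 8.205 V.

V_th ≈ 8.21 V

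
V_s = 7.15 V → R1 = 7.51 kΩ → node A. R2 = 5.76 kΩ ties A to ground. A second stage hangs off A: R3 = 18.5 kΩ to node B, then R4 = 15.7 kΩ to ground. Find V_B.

Node A sees R2 in parallel with the series input of stage 2, R3 + R4 = 34.20 kΩ.
Effective lower resistance at A: R2 ‖ 34.20 = 4.930 kΩ.
So V_A = 7.15 × 0.3963 = 2.833 V.
V_B = V_A × 0.4591 = 1.301 V.

V_B ≈ 1.30 V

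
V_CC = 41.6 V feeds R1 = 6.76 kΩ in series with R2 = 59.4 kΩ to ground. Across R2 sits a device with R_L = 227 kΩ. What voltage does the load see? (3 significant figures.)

R2 ‖ R_L = (59.4 × 227)/(59.4 + 227) = 47.08 kΩ.
Now apply the divider: V_out = 41.6 × 0.8744 = 36.38 V.

V_out ≈ 36.4 V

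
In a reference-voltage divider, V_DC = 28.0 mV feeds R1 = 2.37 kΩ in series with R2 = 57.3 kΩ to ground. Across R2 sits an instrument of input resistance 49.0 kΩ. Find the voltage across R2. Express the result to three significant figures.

First combine the lower leg with the load: R2 ‖ R_L = 26.41 kΩ.
Then V_out = V_DC · R2'/(R1 + R2') = 28.0 × 26.41/28.78 = 25.69 mV.
(Unloaded it would be 26.9 mV; the load pulls it down.)

V_out ≈ 25.7 mV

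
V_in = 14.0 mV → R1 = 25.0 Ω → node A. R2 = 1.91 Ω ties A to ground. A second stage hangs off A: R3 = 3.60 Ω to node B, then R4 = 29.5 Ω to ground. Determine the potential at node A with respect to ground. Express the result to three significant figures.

V_A ≈ 0.943 mV

Looking into the second stage from A: R3 + R4 = 33.10 Ω appears in parallel with R2.
R2 ‖ (R3+R4) = 1.806 Ω.
So V_A = 14.0 × 0.06737 = 0.9431 mV.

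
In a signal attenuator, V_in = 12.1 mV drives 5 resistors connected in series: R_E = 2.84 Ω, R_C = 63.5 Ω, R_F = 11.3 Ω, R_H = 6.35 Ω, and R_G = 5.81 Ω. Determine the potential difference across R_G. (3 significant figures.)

V ≈ 0.783 mV

ΣR = 2.84 + 63.5 + 11.3 + 6.35 + 5.81 = 89.80 Ω.
Voltage divider: V = V_in · (5.810 / 89.80) = 12.1 × 0.06470 = 0.7829 mV.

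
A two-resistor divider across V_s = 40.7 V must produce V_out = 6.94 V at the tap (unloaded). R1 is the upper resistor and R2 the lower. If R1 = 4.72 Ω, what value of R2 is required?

The divider ratio is R2/(R1+R2) = 6.94/40.7 = 0.1705.
So R2 = R1 · V_out/(V_s − V_out) = 4.72 × 6.94/(40.7 − 6.94) = 4.72 × 0.2056 = 0.9703 Ω.

R2 ≈ 0.970 Ω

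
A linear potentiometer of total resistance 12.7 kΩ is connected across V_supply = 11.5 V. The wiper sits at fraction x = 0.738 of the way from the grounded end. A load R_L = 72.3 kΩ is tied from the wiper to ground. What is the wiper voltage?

Lower segment x·R_p = 9.373 kΩ; upper segment (1−x)·R_p = 3.327 kΩ.
Lower segment in parallel with the load: 9.373 ‖ 72.3 = 8.297 kΩ.
Loaded-divider output: V_out = 11.5 × 0.7138 = 8.208 V.

V_out ≈ 8.21 V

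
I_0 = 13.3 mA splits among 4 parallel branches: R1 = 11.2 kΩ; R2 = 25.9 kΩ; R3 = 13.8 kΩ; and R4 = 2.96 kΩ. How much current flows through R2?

Total conductance ΣG = 1/11.2 + 1/25.9 + 1/13.8 + 1/2.96 = 0.5382 (units of 1/kΩ).
R2 takes the fraction G_k/ΣG = 0.03861/0.5382 = 0.07174, so I = 13.3 × 0.07174 = 0.9541 mA.

I ≈ 0.954 mA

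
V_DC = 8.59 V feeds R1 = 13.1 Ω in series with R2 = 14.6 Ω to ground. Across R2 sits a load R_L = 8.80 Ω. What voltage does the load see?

V_out ≈ 2.54 V

R2 ‖ R_L = (14.6 × 8.80)/(14.6 + 8.80) = 5.491 Ω.
Voltage divider with the loaded lower leg: V_out = 8.59 × 5.491/(13.1 + 5.491) = 8.59 × 0.2953 = 2.537 V.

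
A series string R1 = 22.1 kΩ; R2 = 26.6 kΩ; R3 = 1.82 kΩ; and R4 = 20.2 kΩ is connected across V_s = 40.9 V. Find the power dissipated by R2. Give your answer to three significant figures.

Series current I = V_s/ΣR = 40.9/70.72 = 0.5783 mA.
P = I²R = 0.3345 × 26.6 = 8.897 mW.

P ≈ 8.90 mW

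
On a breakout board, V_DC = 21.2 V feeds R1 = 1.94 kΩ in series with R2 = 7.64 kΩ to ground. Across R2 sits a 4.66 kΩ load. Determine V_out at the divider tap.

V_out ≈ 12.7 V

R2 ‖ R_L = (7.64 × 4.66)/(7.64 + 4.66) = 2.895 kΩ.
Then V_out = V_DC · R2'/(R1 + R2') = 21.2 × 2.895/4.835 = 12.69 V.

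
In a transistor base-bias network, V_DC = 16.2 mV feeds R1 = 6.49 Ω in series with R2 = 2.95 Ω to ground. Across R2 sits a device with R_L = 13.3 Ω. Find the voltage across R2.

V_out ≈ 4.39 mV

The load sits in parallel with R2, giving an effective lower resistance R2' = R2·R_L/(R2+R_L) = 2.414 Ω.
Voltage divider with the loaded lower leg: V_out = 16.2 × 2.414/(6.49 + 2.414) = 16.2 × 0.2712 = 4.393 mV.
(Unloaded it would be 5.06 mV; the load pulls it down.)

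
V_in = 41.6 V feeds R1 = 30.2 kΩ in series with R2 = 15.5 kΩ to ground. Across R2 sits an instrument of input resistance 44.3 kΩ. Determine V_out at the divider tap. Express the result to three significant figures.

V_out ≈ 11.5 V

The load sits in parallel with R2, giving an effective lower resistance R2' = R2·R_L/(R2+R_L) = 11.48 kΩ.
Now apply the divider: V_out = 41.6 × 0.2755 = 11.46 V.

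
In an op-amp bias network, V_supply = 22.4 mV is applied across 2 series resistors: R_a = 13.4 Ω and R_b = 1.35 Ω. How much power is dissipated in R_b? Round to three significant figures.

P ≈ 3.11 µW

Series current I = V_supply/ΣR = 22.4/14.75 = 1.519 mA.
V(R_b) = I·R = 2.050 mV; P = V·I = 2.050 × 1.519 = 3.113 µW.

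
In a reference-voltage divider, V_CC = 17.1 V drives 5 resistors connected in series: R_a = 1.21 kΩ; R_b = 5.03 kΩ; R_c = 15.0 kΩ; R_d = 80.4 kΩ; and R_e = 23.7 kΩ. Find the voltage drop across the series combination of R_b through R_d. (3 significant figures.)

ΣR = 1.21 + 5.03 + 15.0 + 80.4 + 23.7 = 125.3 kΩ.
R_{R_b..R_d} = 5.03 + 15.0 + 80.4 = 100.4 kΩ.
Voltage divider: V = V_CC · (100.4 / 125.3) = 17.1 × 0.8013 = 13.70 V.

V ≈ 13.7 V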